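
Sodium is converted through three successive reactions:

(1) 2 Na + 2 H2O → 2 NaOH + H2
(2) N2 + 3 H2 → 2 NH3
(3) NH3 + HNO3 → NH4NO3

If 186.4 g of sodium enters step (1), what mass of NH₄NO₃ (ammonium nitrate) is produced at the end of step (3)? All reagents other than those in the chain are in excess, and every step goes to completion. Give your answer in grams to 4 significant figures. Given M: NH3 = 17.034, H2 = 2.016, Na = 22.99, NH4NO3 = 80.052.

n(Na) = 186.4 / 22.99 = 8.1079 mol.
Reaction (1): Na→H2 ratio 2:1 ⇒ n(H2) = 4.0539 mol.
Reaction (2): H2→NH3 ratio 3:2 ⇒ n(NH3) = 2.7026 mol.
Reaction (3): NH3→NH4NO3 ratio 1:1 ⇒ n(NH4NO3) = 2.7026 mol.
Mass of NH4NO3 = 2.7026 × 80.052 = 216.35 g.

216.4 g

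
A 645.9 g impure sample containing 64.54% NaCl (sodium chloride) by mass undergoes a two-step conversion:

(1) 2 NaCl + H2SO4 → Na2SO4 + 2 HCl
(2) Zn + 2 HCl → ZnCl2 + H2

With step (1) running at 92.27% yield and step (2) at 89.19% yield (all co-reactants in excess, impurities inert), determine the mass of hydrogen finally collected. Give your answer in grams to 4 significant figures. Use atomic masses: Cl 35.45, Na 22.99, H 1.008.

Pure NaCl = 645.9 × 0.6454 = 416.86 g.
M(NaCl) = 22.99 + 35.45 = 58.44 g/mol.
M(H2) = 2(1.008) = 2.016 g/mol.
n(NaCl) = 416.86 / 58.44 = 7.1332 mol.
Step 1 (NaCl:HCl = 2:2): theoretical n(HCl) = 7.1332 mol; at 92.27% yield, n(HCl) = 6.5818 mol.
Step 2 (HCl:H2 = 2:1): theoretical n(H2) = 3.2909 mol, so theoretical mass = 3.2909 × 2.016 = 6.6345 g.
At 89.19% yield, actual mass of H2 = 6.6345 × 0.8919 = 5.9173 g.

5.917 g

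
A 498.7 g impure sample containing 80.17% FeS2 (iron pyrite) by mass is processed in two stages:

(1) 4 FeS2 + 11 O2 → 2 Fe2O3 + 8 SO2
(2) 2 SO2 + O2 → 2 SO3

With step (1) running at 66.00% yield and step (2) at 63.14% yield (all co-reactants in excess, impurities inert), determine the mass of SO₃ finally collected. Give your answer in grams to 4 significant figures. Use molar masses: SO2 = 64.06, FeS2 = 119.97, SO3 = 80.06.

222.4 g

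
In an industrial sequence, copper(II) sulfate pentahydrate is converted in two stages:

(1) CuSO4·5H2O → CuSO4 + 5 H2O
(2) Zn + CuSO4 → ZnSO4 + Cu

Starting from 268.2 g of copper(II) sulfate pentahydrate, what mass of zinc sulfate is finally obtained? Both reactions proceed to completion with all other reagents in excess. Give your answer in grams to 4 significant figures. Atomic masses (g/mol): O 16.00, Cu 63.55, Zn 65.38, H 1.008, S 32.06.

173.4 g

M(CuSO4·5H2O) = 63.55 + 32.06 + 9(16.00) + 10(1.008) = 249.69 g/mol.
M(ZnSO4) = 65.38 + 32.06 + 4(16.00) = 161.44 g/mol.
n(CuSO4·5H2O) = 268.20 / 249.69 = 1.0741 mol.
Step 1 gives a 1:1 ratio of CuSO4·5H2O to CuSO4, so n(CuSO4) = 1.0741 mol.
In step 2 the CuSO4:ZnSO4 ratio is 1:1, so n(ZnSO4) = 1.0741 mol.
Mass of ZnSO4 = 1.0741 × 161.44 = 173.41 g.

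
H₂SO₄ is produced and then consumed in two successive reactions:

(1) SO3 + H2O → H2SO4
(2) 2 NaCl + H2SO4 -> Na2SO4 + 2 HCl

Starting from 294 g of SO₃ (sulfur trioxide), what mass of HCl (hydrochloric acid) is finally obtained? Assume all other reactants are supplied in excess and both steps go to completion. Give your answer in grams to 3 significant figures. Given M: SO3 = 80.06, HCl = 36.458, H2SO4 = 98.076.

n(SO3) = 294.0 / 80.06 = 3.672 mol.
Step 1 gives a 1:1 ratio of SO3 to H2SO4, so n(H2SO4) = 3.672 mol.
In step 2 the H2SO4:HCl ratio is 1:2, so n(HCl) = 7.344 mol.
Mass of HCl = 7.344 × 36.458 = 267.8 g.

268 g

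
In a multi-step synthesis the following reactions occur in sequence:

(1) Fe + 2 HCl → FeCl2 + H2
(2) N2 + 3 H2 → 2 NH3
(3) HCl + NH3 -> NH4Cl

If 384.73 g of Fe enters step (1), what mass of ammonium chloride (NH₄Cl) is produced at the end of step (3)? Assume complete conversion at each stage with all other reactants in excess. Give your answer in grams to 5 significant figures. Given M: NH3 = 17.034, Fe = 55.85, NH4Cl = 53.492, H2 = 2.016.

n(Fe) = 384.73 / 55.85 = 6.88863 mol.
Reaction (1): Fe→H2 ratio 1:1 ⇒ n(H2) = 6.88863 mol.
Reaction (2): H2→NH3 ratio 3:2 ⇒ n(NH3) = 4.59242 mol.
Reaction (3): NH3→NH4Cl ratio 1:1 ⇒ n(NH4Cl) = 4.59242 mol.
Mass of NH4Cl = 4.59242 × 53.492 = 245.658 g.

245.66 g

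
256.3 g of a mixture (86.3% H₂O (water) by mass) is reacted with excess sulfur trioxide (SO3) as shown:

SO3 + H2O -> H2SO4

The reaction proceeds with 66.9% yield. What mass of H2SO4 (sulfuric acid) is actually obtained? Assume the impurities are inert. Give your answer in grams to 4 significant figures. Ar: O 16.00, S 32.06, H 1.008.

805.5 g

Pure H2O available = 256.3 g × 0.863 = 221.19 g.
M(H2O) = 2(1.008) + 16.00 = 18.016 g/mol.
M(H2SO4) = 2(1.008) + 32.06 + 4(16.00) = 98.076 g/mol.
n(H2O) = 221.19 g / 18.016 g/mol = 12.277 mol.
From the equation the H2O:H2SO4 mole ratio is 1:1, so n(H2SO4) = 12.277 × 1/1 = 12.277 mol.
Mass of H2SO4 = 12.277 mol × 98.076 g/mol = 1204.1 g.
Actual mass collected = 1204.1 g × 0.669 = 805.55 g.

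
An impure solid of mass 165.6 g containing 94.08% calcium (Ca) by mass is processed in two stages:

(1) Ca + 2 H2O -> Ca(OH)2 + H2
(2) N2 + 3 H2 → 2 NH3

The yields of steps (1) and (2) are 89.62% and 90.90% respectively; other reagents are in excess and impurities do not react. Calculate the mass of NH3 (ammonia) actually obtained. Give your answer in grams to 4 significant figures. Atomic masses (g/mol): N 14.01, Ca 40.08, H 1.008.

Pure Ca = 165.6 × 0.9408 = 155.80 g.
M(Ca) = 40.08 g/mol.
M(NH3) = 14.01 + 3(1.008) = 17.034 g/mol.
n(Ca) = 155.80 / 40.08 = 3.8871 mol.
Step 1 (Ca:H2 = 1:1): theoretical n(H2) = 3.8871 mol; at 89.62% yield, n(H2) = 3.4837 mol.
Step 2 (H2:NH3 = 3:2): theoretical n(NH3) = 2.3224 mol, so theoretical mass = 2.3224 × 17.034 = 39.560 g.
At 90.90% yield, actual mass of NH3 = 39.560 × 0.9090 = 35.960 g.

35.96 g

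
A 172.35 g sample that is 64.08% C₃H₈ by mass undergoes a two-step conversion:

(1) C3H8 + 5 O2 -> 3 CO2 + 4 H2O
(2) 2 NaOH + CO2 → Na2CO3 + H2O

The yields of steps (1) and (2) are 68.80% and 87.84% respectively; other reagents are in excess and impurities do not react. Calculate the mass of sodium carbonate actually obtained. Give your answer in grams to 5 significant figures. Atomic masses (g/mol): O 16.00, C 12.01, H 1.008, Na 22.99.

Pure C3H8 = 172.35 × 0.6408 = 110.442 g.
M(C3H8) = 3(12.01) + 8(1.008) = 44.094 g/mol.
M(Na2CO3) = 2(22.99) + 12.01 + 3(16.00) = 105.99 g/mol.
n(C3H8) = 110.442 / 44.094 = 2.50469 mol.
Step 1 (C3H8:CO2 = 1:3): theoretical n(CO2) = 7.51408 mol; at 68.80% yield, n(CO2) = 5.16968 mol.
Step 2 (CO2:Na2CO3 = 1:1): theoretical n(Na2CO3) = 5.16968 mol, so theoretical mass = 5.16968 × 105.99 = 547.935 g.
At 87.84% yield, actual mass of Na2CO3 = 547.935 × 0.8784 = 481.306 g.

481.31 g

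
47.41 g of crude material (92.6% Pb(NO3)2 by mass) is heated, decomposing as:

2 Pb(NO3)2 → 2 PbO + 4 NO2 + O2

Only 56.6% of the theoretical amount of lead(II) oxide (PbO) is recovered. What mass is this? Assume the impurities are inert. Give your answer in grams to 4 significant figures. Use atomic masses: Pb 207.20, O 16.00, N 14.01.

16.74 g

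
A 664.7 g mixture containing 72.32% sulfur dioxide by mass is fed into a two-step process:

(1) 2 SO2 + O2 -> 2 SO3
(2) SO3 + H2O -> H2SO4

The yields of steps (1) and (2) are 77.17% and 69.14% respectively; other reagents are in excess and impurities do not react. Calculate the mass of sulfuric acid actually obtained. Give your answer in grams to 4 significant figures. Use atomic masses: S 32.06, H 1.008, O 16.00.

392.7 g

Pure SO2 = 664.7 × 0.7232 = 480.71 g.
M(SO2) = 32.06 + 2(16.00) = 64.06 g/mol.
M(H2SO4) = 2(1.008) + 32.06 + 4(16.00) = 98.076 g/mol.
n(SO2) = 480.71 / 64.06 = 7.5041 mol.
Step 1 (SO2:SO3 = 2:2): theoretical n(SO3) = 7.5041 mol; at 77.17% yield, n(SO3) = 5.7909 mol.
Step 2 (SO3:H2SO4 = 1:1): theoretical n(H2SO4) = 5.7909 mol, so theoretical mass = 5.7909 × 98.076 = 567.95 g.
At 69.14% yield, actual mass of H2SO4 = 567.95 × 0.6914 = 392.68 g.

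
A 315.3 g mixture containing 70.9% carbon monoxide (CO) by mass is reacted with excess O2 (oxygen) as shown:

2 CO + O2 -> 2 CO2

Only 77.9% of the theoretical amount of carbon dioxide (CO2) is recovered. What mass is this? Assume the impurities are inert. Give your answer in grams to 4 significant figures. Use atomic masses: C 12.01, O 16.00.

Pure CO available = 315.3 g × 0.709 = 223.55 g.
M(CO) = 12.01 + 16.00 = 28.01 g/mol.
M(CO2) = 12.01 + 2(16.00) = 44.01 g/mol.
n(CO) = 223.55 g / 28.01 g/mol = 7.9810 mol.
From the equation the CO:CO2 mole ratio is 2:2, so n(CO2) = 7.9810 × 2/2 = 7.9810 mol.
Mass of CO2 = 7.9810 mol × 44.01 g/mol = 351.24 g.
Actual mass collected = 351.24 g × 0.779 = 273.62 g.

273.6 g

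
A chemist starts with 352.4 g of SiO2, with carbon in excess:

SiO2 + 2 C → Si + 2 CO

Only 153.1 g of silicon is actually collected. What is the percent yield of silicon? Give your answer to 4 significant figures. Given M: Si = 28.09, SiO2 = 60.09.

n(SiO2) = 352.40 g / 60.09 g/mol = 5.8645 mol.
From the equation the SiO2:Si mole ratio is 1:1, so n(Si) = 5.8645 × 1/1 = 5.8645 mol.
Mass of Si = 5.8645 mol × 28.09 g/mol = 164.73 g.
This is the theoretical yield. Percent yield = 153.1 g / 164.73 g × 100% = 92.937%.

92.94 %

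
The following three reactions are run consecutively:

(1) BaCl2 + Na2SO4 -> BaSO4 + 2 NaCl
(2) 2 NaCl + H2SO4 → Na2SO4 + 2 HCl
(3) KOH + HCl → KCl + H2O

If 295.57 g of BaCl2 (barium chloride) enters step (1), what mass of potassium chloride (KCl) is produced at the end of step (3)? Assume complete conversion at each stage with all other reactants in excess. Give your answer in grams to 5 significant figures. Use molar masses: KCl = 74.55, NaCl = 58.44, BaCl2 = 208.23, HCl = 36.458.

n(BaCl2) = 295.57 / 208.23 = 1.41944 mol.
Reaction (1): BaCl2→NaCl ratio 1:2 ⇒ n(NaCl) = 2.83888 mol.
Reaction (2): NaCl→HCl ratio 2:2 ⇒ n(HCl) = 2.83888 mol.
Reaction (3): HCl→KCl ratio 1:1 ⇒ n(KCl) = 2.83888 mol.
Mass of KCl = 2.83888 × 74.55 = 211.639 g.

211.64 g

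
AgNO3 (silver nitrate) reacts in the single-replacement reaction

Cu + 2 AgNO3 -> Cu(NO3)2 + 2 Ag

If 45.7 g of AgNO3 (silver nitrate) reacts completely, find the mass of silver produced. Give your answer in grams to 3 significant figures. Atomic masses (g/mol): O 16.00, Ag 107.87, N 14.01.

29.0 g

M(AgNO3) = 107.87 + 14.01 + 3(16.00) = 169.88 g/mol.
M(Ag) = 107.87 g/mol.
n(AgNO3) = 45.70 g / 169.88 g/mol = 0.2690 mol.
From the equation the AgNO3:Ag mole ratio is 2:2, so n(Ag) = 0.2690 × 2/2 = 0.2690 mol.
Mass of Ag = 0.2690 mol × 107.87 g/mol = 29.02 g.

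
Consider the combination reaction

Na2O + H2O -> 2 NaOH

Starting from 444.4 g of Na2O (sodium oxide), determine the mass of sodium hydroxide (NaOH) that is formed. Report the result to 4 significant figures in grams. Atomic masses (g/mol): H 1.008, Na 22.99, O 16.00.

M(Na2O) = 2(22.99) + 16.00 = 61.98 g/mol.
M(NaOH) = 22.99 + 16.00 + 1.008 = 39.998 g/mol.
n(Na2O) = 444.40 g / 61.98 g/mol = 7.1701 mol.
From the equation the Na2O:NaOH mole ratio is 1:2, so n(NaOH) = 7.1701 × 2/1 = 14.340 mol.
Mass of NaOH = 14.340 mol × 39.998 g/mol = 573.58 g.

573.6 g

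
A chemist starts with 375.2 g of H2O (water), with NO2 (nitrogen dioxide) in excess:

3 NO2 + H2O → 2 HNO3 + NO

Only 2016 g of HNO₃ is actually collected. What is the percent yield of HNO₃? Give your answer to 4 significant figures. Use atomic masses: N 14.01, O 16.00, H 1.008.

76.81 %

M(H2O) = 2(1.008) + 16.00 = 18.016 g/mol.
M(HNO3) = 1.008 + 14.01 + 3(16.00) = 63.018 g/mol.
n(H2O) = 375.20 g / 18.016 g/mol = 20.826 mol.
From the equation the H2O:HNO3 mole ratio is 1:2, so n(HNO3) = 20.826 × 2/1 = 41.652 mol.
Mass of HNO3 = 41.652 mol × 63.018 g/mol = 2624.8 g.
This is the theoretical yield. Percent yield = 2016 g / 2624.8 g × 100% = 76.805%.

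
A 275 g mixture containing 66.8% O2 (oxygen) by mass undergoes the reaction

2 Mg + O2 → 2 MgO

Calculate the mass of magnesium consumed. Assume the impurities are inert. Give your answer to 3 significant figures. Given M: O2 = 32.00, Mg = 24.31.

279 g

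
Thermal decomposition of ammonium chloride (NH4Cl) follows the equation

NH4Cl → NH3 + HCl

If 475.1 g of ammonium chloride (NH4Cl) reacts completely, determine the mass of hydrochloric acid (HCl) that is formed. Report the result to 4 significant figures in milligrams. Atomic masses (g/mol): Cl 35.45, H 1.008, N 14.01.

323800 mg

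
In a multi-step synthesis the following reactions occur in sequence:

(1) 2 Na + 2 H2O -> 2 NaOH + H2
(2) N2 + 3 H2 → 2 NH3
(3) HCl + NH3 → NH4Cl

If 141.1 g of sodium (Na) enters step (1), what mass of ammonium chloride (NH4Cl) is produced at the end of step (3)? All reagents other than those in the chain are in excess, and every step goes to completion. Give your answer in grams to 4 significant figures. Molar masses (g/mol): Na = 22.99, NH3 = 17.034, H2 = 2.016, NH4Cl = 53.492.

109.4 g

n(Na) = 141.1 / 22.99 = 6.1375 mol.
Reaction (1): Na→H2 ratio 2:1 ⇒ n(H2) = 3.0687 mol.
Reaction (2): H2→NH3 ratio 3:2 ⇒ n(NH3) = 2.0458 mol.
Reaction (3): NH3→NH4Cl ratio 1:1 ⇒ n(NH4Cl) = 2.0458 mol.
Mass of NH4Cl = 2.0458 × 53.492 = 109.43 g.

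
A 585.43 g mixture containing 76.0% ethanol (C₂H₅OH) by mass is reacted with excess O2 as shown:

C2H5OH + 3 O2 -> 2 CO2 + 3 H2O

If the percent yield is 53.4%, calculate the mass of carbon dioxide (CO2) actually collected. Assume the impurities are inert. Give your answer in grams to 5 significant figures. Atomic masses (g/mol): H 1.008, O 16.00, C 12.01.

Pure C2H5OH available = 585.43 g × 0.760 = 444.927 g.
M(C2H5OH) = 2(12.01) + 6(1.008) + 16.00 = 46.068 g/mol.
M(CO2) = 12.01 + 2(16.00) = 44.01 g/mol.
n(C2H5OH) = 444.927 g / 46.068 g/mol = 9.65804 mol.
From the equation the C2H5OH:CO2 mole ratio is 1:2, so n(CO2) = 9.65804 × 2/1 = 19.3161 mol.
Mass of CO2 = 19.3161 mol × 44.01 g/mol = 850.101 g.
Actual mass collected = 850.101 g × 0.534 = 453.954 g.

453.95 g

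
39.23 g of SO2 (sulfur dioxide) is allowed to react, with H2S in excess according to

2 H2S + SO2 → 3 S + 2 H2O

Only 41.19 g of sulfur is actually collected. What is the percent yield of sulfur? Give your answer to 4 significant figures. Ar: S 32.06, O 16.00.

69.93 %

M(SO2) = 32.06 + 2(16.00) = 64.06 g/mol.
M(S) = 32.06 g/mol.
n(SO2) = 39.230 g / 64.06 g/mol = 0.61239 mol.
From the equation the SO2:S mole ratio is 1:3, so n(S) = 0.61239 × 3/1 = 1.8372 mol.
Mass of S = 1.8372 mol × 32.06 g/mol = 58.900 g.
This is the theoretical yield. Percent yield = 41.19 g / 58.900 g × 100% = 69.932%.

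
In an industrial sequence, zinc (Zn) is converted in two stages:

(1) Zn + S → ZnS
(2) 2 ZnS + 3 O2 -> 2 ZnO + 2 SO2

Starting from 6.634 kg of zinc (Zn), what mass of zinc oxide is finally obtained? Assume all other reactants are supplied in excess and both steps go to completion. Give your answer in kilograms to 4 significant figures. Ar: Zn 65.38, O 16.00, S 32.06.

M(Zn) = 65.38 g/mol.
M(ZnO) = 65.38 + 16.00 = 81.38 g/mol.
6.634 kg = 6634.0 g.
n(Zn) = 6634.0 / 65.38 = 101.47 mol.
Step 1 gives a 1:1 ratio of Zn to ZnS, so n(ZnS) = 101.47 mol.
In step 2 the ZnS:ZnO ratio is 2:2, so n(ZnO) = 101.47 mol.
Mass of ZnO = 101.47 × 81.38 = 8257.5 g = 8.257 kg.

8.257 kg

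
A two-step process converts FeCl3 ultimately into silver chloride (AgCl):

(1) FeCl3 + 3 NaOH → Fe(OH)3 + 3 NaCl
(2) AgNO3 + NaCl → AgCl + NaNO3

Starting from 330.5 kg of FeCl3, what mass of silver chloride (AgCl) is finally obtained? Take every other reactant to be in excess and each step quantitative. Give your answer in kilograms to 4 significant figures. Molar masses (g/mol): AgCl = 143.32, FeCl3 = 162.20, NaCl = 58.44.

876.1 kg

330.5 kg = 330500 g.
n(FeCl3) = 330500 / 162.20 = 2037.6 mol.
Step 1 gives a 1:3 ratio of FeCl3 to NaCl, so n(NaCl) = 6112.8 mol.
In step 2 the NaCl:AgCl ratio is 1:1, so n(AgCl) = 6112.8 mol.
Mass of AgCl = 6112.8 × 143.32 = 876090 g = 876.1 kg.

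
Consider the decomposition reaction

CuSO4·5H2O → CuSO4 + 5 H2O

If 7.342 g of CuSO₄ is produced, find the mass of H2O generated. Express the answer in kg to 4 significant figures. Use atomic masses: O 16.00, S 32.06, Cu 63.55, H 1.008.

0.004144 kg

M(CuSO4) = 63.55 + 32.06 + 4(16.00) = 159.61 g/mol.
M(H2O) = 2(1.008) + 16.00 = 18.016 g/mol.
n(CuSO4) = 7.3420 g / 159.61 g/mol = 0.046000 mol.
From the equation the CuSO4:H2O mole ratio is 1:5, so n(H2O) = 0.046000 × 5/1 = 0.23000 mol.
Mass of H2O = 0.23000 mol × 18.016 g/mol = 4.1436 g.
Converting to kg: 4.1436 g = 0.004144 kg.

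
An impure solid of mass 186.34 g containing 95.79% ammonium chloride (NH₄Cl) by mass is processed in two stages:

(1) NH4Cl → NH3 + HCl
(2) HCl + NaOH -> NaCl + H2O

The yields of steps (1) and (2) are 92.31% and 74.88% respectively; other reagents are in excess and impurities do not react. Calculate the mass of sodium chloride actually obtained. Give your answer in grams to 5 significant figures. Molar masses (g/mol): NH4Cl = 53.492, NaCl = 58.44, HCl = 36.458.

134.79 g

Pure NH4Cl = 186.34 × 0.9579 = 178.495 g.
n(NH4Cl) = 178.495 / 53.492 = 3.33686 mol.
Step 1 (NH4Cl:HCl = 1:1): theoretical n(HCl) = 3.33686 mol; at 92.31% yield, n(HCl) = 3.08025 mol.
Step 2 (HCl:NaCl = 1:1): theoretical n(NaCl) = 3.08025 mol, so theoretical mass = 3.08025 × 58.44 = 180.010 g.
At 74.88% yield, actual mass of NaCl = 180.010 × 0.7488 = 134.791 g.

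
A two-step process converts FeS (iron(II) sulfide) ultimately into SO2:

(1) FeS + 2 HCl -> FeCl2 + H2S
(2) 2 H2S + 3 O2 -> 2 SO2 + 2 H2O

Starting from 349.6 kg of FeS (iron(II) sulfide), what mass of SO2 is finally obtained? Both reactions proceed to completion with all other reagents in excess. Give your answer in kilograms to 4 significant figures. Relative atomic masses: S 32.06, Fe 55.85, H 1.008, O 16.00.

254.8 kg

M(FeS) = 55.85 + 32.06 = 87.91 g/mol.
M(SO2) = 32.06 + 2(16.00) = 64.06 g/mol.
349.6 kg = 349600 g.
n(FeS) = 349600 / 87.91 = 3976.8 mol.
Step 1 gives a 1:1 ratio of FeS to H2S, so n(H2S) = 3976.8 mol.
In step 2 the H2S:SO2 ratio is 2:2, so n(SO2) = 3976.8 mol.
Mass of SO2 = 3976.8 × 64.06 = 254750 g = 254.8 kg.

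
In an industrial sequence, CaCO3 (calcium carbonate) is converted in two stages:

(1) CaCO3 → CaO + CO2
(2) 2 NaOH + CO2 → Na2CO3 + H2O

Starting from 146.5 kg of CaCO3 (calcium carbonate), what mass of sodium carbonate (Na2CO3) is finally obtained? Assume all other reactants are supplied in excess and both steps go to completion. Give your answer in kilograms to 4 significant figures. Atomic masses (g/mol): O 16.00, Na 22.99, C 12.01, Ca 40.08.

M(CaCO3) = 40.08 + 12.01 + 3(16.00) = 100.09 g/mol.
M(Na2CO3) = 2(22.99) + 12.01 + 3(16.00) = 105.99 g/mol.
146.5 kg = 146500 g.
n(CaCO3) = 146500 / 100.09 = 1463.7 mol.
Step 1 gives a 1:1 ratio of CaCO3 to CO2, so n(CO2) = 1463.7 mol.
In step 2 the CO2:Na2CO3 ratio is 1:1, so n(Na2CO3) = 1463.7 mol.
Mass of Na2CO3 = 1463.7 × 105.99 = 155140 g = 155.1 kg.

155.1 kg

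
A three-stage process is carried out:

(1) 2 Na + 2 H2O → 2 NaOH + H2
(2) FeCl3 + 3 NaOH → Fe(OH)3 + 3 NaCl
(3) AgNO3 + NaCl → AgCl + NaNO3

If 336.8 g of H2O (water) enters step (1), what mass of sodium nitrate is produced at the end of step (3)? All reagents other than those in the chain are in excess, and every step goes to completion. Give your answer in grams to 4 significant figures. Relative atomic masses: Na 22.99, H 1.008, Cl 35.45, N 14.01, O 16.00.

M(H2O) = 2(1.008) + 16.00 = 18.016 g/mol.
M(NaNO3) = 22.99 + 14.01 + 3(16.00) = 85.00 g/mol.
n(H2O) = 336.8 / 18.016 = 18.694 mol.
Reaction (1): H2O→NaOH ratio 2:2 ⇒ n(NaOH) = 18.694 mol.
Reaction (2): NaOH→NaCl ratio 3:3 ⇒ n(NaCl) = 18.694 mol.
Reaction (3): NaCl→NaNO3 ratio 1:1 ⇒ n(NaNO3) = 18.694 mol.
Mass of NaNO3 = 18.694 × 85.00 = 1589.0 g.

1589 g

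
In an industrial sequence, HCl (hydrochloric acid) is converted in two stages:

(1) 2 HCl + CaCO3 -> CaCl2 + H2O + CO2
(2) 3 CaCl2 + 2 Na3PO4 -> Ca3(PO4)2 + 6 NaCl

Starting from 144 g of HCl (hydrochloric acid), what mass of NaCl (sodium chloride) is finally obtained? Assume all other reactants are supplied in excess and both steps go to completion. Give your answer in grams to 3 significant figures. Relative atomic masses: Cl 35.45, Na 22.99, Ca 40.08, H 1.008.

M(HCl) = 1.008 + 35.45 = 36.458 g/mol.
M(NaCl) = 22.99 + 35.45 = 58.44 g/mol.
n(HCl) = 144.0 / 36.458 = 3.950 mol.
Step 1 gives a 2:1 ratio of HCl to CaCl2, so n(CaCl2) = 1.975 mol.
In step 2 the CaCl2:NaCl ratio is 3:6, so n(NaCl) = 3.950 mol.
Mass of NaCl = 3.950 × 58.44 = 230.8 g.

231 g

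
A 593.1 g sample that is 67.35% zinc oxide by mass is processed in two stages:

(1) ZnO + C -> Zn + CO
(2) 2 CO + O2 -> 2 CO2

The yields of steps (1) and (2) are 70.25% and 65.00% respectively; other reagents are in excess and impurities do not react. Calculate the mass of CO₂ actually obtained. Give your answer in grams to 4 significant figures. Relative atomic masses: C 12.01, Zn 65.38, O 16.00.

Pure ZnO = 593.1 × 0.6735 = 399.45 g.
M(ZnO) = 65.38 + 16.00 = 81.38 g/mol.
M(CO2) = 12.01 + 2(16.00) = 44.01 g/mol.
n(ZnO) = 399.45 / 81.38 = 4.9085 mol.
Step 1 (ZnO:CO = 1:1): theoretical n(CO) = 4.9085 mol; at 70.25% yield, n(CO) = 3.4482 mol.
Step 2 (CO:CO2 = 2:2): theoretical n(CO2) = 3.4482 mol, so theoretical mass = 3.4482 × 44.01 = 151.76 g.
At 65.00% yield, actual mass of CO2 = 151.76 × 0.6500 = 98.641 g.

98.64 g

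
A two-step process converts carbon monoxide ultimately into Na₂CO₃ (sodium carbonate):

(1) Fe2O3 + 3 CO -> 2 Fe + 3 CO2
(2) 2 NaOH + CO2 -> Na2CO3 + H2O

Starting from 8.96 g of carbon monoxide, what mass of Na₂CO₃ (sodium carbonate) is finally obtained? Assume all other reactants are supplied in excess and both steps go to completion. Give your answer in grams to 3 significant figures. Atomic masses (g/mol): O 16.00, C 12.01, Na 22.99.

M(CO) = 12.01 + 16.00 = 28.01 g/mol.
M(Na2CO3) = 2(22.99) + 12.01 + 3(16.00) = 105.99 g/mol.
n(CO) = 8.960 / 28.01 = 0.3199 mol.
Step 1 gives a 3:3 ratio of CO to CO2, so n(CO2) = 0.3199 mol.
In step 2 the CO2:Na2CO3 ratio is 1:1, so n(Na2CO3) = 0.3199 mol.
Mass of Na2CO3 = 0.3199 × 105.99 = 33.90 g.

33.9 g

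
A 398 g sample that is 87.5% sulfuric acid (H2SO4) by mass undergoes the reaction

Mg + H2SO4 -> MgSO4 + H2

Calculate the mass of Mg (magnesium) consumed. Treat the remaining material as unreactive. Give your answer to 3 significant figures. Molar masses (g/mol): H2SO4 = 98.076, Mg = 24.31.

Mass of pure H2SO4 = 398 g × 0.875 = 348.2 g.
n(H2SO4) = 348.2 g / 98.076 g/mol = 3.551 mol.
From the equation the H2SO4:Mg mole ratio is 1:1, so n(Mg) = 3.551 × 1/1 = 3.551 mol.
Mass of Mg = 3.551 mol × 24.31 g/mol = 86.32 g.

86.3 g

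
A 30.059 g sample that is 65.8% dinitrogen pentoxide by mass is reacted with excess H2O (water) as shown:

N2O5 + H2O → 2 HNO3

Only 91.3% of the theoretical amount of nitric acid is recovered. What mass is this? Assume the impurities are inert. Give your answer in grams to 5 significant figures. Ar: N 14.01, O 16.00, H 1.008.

21.070 g

Pure N2O5 available = 30.059 g × 0.658 = 19.7788 g.
M(N2O5) = 2(14.01) + 5(16.00) = 108.02 g/mol.
M(HNO3) = 1.008 + 14.01 + 3(16.00) = 63.018 g/mol.
n(N2O5) = 19.7788 g / 108.02 g/mol = 0.183103 mol.
From the equation the N2O5:HNO3 mole ratio is 1:2, so n(HNO3) = 0.183103 × 2/1 = 0.366207 mol.
Mass of HNO3 = 0.366207 mol × 63.018 g/mol = 23.0776 g.
Actual mass collected = 23.0776 g × 0.913 = 21.0699 g.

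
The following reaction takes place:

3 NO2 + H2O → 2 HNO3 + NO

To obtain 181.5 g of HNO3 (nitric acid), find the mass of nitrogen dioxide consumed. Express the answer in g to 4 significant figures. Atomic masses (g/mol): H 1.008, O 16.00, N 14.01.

198.8 g

M(HNO3) = 1.008 + 14.01 + 3(16.00) = 63.018 g/mol.
M(NO2) = 14.01 + 2(16.00) = 46.01 g/mol.
n(HNO3) = 181.50 g / 63.018 g/mol = 2.8801 mol.
From the equation the HNO3:NO2 mole ratio is 2:3, so n(NO2) = 2.8801 × 3/2 = 4.3202 mol.
Mass of NO2 = 4.3202 mol × 46.01 g/mol = 198.77 g.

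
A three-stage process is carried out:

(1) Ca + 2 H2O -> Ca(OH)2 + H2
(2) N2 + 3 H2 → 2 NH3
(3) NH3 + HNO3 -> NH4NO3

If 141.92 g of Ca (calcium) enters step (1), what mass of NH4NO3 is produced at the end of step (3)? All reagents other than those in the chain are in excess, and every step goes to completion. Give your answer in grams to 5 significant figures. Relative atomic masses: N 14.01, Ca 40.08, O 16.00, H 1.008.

188.97 g

M(Ca) = 40.08 g/mol.
M(NH4NO3) = 2(14.01) + 4(1.008) + 3(16.00) = 80.052 g/mol.
n(Ca) = 141.92 / 40.08 = 3.54092 mol.
Reaction (1): Ca→H2 ratio 1:1 ⇒ n(H2) = 3.54092 mol.
Reaction (2): H2→NH3 ratio 3:2 ⇒ n(NH3) = 2.36061 mol.
Reaction (3): NH3→NH4NO3 ratio 1:1 ⇒ n(NH4NO3) = 2.36061 mol.
Mass of NH4NO3 = 2.36061 × 80.052 = 188.972 g.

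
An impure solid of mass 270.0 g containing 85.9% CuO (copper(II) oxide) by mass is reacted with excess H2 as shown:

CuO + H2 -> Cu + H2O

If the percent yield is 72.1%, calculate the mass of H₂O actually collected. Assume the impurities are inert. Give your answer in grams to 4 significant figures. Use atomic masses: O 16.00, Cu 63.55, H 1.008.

37.87 g

Pure CuO available = 270.0 g × 0.859 = 231.93 g.
M(CuO) = 63.55 + 16.00 = 79.55 g/mol.
M(H2O) = 2(1.008) + 16.00 = 18.016 g/mol.
n(CuO) = 231.93 g / 79.55 g/mol = 2.9155 mol.
From the equation the CuO:H2O mole ratio is 1:1, so n(H2O) = 2.9155 × 1/1 = 2.9155 mol.
Mass of H2O = 2.9155 mol × 18.016 g/mol = 52.526 g.
Actual mass collected = 52.526 g × 0.721 = 37.871 g.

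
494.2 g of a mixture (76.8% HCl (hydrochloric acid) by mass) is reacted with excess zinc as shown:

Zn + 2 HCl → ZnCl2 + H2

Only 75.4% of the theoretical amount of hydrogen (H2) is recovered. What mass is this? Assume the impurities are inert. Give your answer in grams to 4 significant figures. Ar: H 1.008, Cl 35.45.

7.912 g

Pure HCl available = 494.2 g × 0.768 = 379.55 g.
M(HCl) = 1.008 + 35.45 = 36.458 g/mol.
M(H2) = 2(1.008) = 2.016 g/mol.
n(HCl) = 379.55 g / 36.458 g/mol = 10.410 mol.
From the equation the HCl:H2 mole ratio is 2:1, so n(H2) = 10.410 × 1/2 = 5.2052 mol.
Mass of H2 = 5.2052 mol × 2.016 g/mol = 10.494 g.
Actual mass collected = 10.494 g × 0.754 = 7.9123 g.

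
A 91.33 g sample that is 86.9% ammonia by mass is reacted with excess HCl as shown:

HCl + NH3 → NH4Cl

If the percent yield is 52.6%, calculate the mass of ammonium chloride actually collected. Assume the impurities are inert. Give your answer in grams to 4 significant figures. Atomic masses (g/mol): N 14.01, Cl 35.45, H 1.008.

Pure NH3 available = 91.33 g × 0.869 = 79.366 g.
M(NH3) = 14.01 + 3(1.008) = 17.034 g/mol.
M(NH4Cl) = 14.01 + 4(1.008) + 35.45 = 53.492 g/mol.
n(NH3) = 79.366 g / 17.034 g/mol = 4.6593 mol.
From the equation the NH3:NH4Cl mole ratio is 1:1, so n(NH4Cl) = 4.6593 × 1/1 = 4.6593 mol.
Mass of NH4Cl = 4.6593 mol × 53.492 g/mol = 249.23 g.
Actual mass collected = 249.23 g × 0.526 = 131.10 g.

131.1 g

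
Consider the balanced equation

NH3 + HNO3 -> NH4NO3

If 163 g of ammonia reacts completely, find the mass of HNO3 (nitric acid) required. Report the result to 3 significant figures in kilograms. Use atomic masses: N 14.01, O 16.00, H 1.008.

0.603 kg

M(NH3) = 14.01 + 3(1.008) = 17.034 g/mol.
M(HNO3) = 1.008 + 14.01 + 3(16.00) = 63.018 g/mol.
n(NH3) = 163.0 g / 17.034 g/mol = 9.569 mol.
From the equation the NH3:HNO3 mole ratio is 1:1, so n(HNO3) = 9.569 × 1/1 = 9.569 mol.
Mass of HNO3 = 9.569 mol × 63.018 g/mol = 603.0 g.
Converting to kg: 603.0 g = 0.603 kg.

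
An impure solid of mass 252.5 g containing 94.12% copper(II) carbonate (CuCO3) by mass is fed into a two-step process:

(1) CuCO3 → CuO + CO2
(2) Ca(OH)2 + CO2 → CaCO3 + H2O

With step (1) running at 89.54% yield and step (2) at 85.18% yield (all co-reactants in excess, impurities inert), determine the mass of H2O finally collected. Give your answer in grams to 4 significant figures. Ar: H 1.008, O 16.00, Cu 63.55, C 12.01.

26.43 g

Pure CuCO3 = 252.5 × 0.9412 = 237.65 g.
M(CuCO3) = 63.55 + 12.01 + 3(16.00) = 123.56 g/mol.
M(H2O) = 2(1.008) + 16.00 = 18.016 g/mol.
n(CuCO3) = 237.65 / 123.56 = 1.9234 mol.
Step 1 (CuCO3:CO2 = 1:1): theoretical n(CO2) = 1.9234 mol; at 89.54% yield, n(CO2) = 1.7222 mol.
Step 2 (CO2:H2O = 1:1): theoretical n(H2O) = 1.7222 mol, so theoretical mass = 1.7222 × 18.016 = 31.027 g.
At 85.18% yield, actual mass of H2O = 31.027 × 0.8518 = 26.429 g.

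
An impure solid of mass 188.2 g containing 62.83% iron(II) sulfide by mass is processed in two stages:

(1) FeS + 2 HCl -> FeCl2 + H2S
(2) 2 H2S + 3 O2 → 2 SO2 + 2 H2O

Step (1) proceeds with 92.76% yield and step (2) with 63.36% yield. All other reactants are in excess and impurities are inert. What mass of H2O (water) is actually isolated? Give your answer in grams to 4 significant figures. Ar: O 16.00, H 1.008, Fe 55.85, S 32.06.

14.24 g

Pure FeS = 188.2 × 0.6283 = 118.25 g.
M(FeS) = 55.85 + 32.06 = 87.91 g/mol.
M(H2O) = 2(1.008) + 16.00 = 18.016 g/mol.
n(FeS) = 118.25 / 87.91 = 1.3451 mol.
Step 1 (FeS:H2S = 1:1): theoretical n(H2S) = 1.3451 mol; at 92.76% yield, n(H2S) = 1.2477 mol.
Step 2 (H2S:H2O = 2:2): theoretical n(H2O) = 1.2477 mol, so theoretical mass = 1.2477 × 18.016 = 22.479 g.
At 63.36% yield, actual mass of H2O = 22.479 × 0.6336 = 14.242 g.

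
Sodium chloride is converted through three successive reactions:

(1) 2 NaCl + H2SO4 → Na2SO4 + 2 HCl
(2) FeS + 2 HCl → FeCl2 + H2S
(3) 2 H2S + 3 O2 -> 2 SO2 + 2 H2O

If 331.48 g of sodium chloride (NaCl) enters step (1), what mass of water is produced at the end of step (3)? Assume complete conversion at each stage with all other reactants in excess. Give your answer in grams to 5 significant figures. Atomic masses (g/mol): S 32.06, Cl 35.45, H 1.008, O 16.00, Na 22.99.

51.095 g

M(NaCl) = 22.99 + 35.45 = 58.44 g/mol.
M(H2O) = 2(1.008) + 16.00 = 18.016 g/mol.
n(NaCl) = 331.48 / 58.44 = 5.67214 mol.
Reaction (1): NaCl→HCl ratio 2:2 ⇒ n(HCl) = 5.67214 mol.
Reaction (2): HCl→H2S ratio 2:1 ⇒ n(H2S) = 2.83607 mol.
Reaction (3): H2S→H2O ratio 2:2 ⇒ n(H2O) = 2.83607 mol.
Mass of H2O = 2.83607 × 18.016 = 51.0947 g.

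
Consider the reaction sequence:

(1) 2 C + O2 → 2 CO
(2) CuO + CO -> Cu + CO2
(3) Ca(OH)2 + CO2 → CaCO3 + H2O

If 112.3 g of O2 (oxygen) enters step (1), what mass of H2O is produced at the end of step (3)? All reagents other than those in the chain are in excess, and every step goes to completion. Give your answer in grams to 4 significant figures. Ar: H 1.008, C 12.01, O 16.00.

M(O2) = 2(16.00) = 32.00 g/mol.
M(H2O) = 2(1.008) + 16.00 = 18.016 g/mol.
n(O2) = 112.3 / 32.00 = 3.5094 mol.
Reaction (1): O2→CO ratio 1:2 ⇒ n(CO) = 7.0187 mol.
Reaction (2): CO→CO2 ratio 1:1 ⇒ n(CO2) = 7.0187 mol.
Reaction (3): CO2→H2O ratio 1:1 ⇒ n(H2O) = 7.0187 mol.
Mass of H2O = 7.0187 × 18.016 = 126.45 g.

126.4 g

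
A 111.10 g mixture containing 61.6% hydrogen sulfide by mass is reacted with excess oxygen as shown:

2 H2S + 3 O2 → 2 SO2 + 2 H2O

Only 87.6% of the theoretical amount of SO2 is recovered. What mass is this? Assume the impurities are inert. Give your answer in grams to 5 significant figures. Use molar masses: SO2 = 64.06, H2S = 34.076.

112.70 g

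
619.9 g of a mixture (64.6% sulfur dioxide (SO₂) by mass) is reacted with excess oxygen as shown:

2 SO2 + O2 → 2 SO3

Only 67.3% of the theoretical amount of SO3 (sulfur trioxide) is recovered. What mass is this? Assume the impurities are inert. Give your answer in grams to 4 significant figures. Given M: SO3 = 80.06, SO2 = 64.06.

Pure SO2 available = 619.9 g × 0.646 = 400.46 g.
n(SO2) = 400.46 g / 64.06 g/mol = 6.2513 mol.
From the equation the SO2:SO3 mole ratio is 2:2, so n(SO3) = 6.2513 × 2/2 = 6.2513 mol.
Mass of SO3 = 6.2513 mol × 80.06 g/mol = 500.48 g.
Actual mass collected = 500.48 g × 0.673 = 336.82 g.

336.8 g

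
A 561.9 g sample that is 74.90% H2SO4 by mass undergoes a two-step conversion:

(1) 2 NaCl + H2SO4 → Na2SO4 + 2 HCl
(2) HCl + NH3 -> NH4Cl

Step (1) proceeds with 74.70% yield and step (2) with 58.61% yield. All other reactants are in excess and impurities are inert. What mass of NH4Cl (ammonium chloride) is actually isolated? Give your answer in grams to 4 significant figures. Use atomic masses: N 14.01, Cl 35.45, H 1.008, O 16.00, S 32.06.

Pure H2SO4 = 561.9 × 0.7490 = 420.86 g.
M(H2SO4) = 2(1.008) + 32.06 + 4(16.00) = 98.076 g/mol.
M(NH4Cl) = 14.01 + 4(1.008) + 35.45 = 53.492 g/mol.
n(H2SO4) = 420.86 / 98.076 = 4.2912 mol.
Step 1 (H2SO4:HCl = 1:2): theoretical n(HCl) = 8.5824 mol; at 74.70% yield, n(HCl) = 6.4110 mol.
Step 2 (HCl:NH4Cl = 1:1): theoretical n(NH4Cl) = 6.4110 mol, so theoretical mass = 6.4110 × 53.492 = 342.94 g.
At 58.61% yield, actual mass of NH4Cl = 342.94 × 0.5861 = 201.00 g.

201.0 g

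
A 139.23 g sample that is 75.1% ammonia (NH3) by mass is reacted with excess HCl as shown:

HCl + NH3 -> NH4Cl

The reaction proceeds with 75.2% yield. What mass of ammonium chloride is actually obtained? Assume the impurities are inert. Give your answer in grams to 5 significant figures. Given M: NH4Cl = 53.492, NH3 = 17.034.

Pure NH3 available = 139.23 g × 0.751 = 104.562 g.
n(NH3) = 104.562 g / 17.034 g/mol = 6.13841 mol.
From the equation the NH3:NH4Cl mole ratio is 1:1, so n(NH4Cl) = 6.13841 × 1/1 = 6.13841 mol.
Mass of NH4Cl = 6.13841 mol × 53.492 g/mol = 328.356 g.
Actual mass collected = 328.356 g × 0.752 = 246.924 g.

246.92 g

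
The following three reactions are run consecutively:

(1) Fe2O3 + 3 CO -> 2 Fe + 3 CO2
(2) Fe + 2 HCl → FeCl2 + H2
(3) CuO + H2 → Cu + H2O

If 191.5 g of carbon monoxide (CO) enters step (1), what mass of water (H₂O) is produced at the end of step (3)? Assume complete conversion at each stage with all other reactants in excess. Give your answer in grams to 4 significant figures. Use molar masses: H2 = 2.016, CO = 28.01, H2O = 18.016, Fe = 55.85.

82.12 g

n(CO) = 191.5 / 28.01 = 6.8368 mol.
Reaction (1): CO→Fe ratio 3:2 ⇒ n(Fe) = 4.5579 mol.
Reaction (2): Fe→H2 ratio 1:1 ⇒ n(H2) = 4.5579 mol.
Reaction (3): H2→H2O ratio 1:1 ⇒ n(H2O) = 4.5579 mol.
Mass of H2O = 4.5579 × 18.016 = 82.115 g.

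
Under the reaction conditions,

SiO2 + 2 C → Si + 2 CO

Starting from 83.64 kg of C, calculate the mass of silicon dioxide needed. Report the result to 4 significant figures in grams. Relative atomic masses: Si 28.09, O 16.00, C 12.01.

209200 g

M(C) = 12.01 g/mol.
M(SiO2) = 28.09 + 2(16.00) = 60.09 g/mol.
Convert: 83.64 kg = 83640 g.
n(C) = 83640 g / 12.01 g/mol = 6964.2 mol.
From the equation the C:SiO2 mole ratio is 2:1, so n(SiO2) = 6964.2 × 1/2 = 3482.1 mol.
Mass of SiO2 = 3482.1 mol × 60.09 g/mol = 209240 g.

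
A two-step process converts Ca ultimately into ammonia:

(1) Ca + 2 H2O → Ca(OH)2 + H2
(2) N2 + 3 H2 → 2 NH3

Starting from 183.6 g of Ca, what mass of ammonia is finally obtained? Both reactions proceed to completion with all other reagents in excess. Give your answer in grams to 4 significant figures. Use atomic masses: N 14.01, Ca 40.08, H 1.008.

52.02 g

M(Ca) = 40.08 g/mol.
M(NH3) = 14.01 + 3(1.008) = 17.034 g/mol.
n(Ca) = 183.60 / 40.08 = 4.5808 mol.
Step 1 gives a 1:1 ratio of Ca to H2, so n(H2) = 4.5808 mol.
In step 2 the H2:NH3 ratio is 3:2, so n(NH3) = 3.0539 mol.
Mass of NH3 = 3.0539 × 17.034 = 52.020 g.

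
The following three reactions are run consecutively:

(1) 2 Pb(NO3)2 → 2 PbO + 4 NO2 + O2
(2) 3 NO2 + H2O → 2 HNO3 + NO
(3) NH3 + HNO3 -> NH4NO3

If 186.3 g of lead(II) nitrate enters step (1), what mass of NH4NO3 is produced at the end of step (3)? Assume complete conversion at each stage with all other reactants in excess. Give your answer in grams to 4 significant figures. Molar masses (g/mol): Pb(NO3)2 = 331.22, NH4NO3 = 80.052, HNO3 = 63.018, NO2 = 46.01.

60.04 g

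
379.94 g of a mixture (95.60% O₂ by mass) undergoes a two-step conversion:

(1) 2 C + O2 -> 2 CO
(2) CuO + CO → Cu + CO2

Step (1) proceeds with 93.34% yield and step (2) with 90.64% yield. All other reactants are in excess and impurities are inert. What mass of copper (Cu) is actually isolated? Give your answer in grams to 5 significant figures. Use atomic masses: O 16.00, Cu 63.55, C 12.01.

1220.6 g

Pure O2 = 379.94 × 0.9560 = 363.223 g.
M(O2) = 2(16.00) = 32.00 g/mol.
M(Cu) = 63.55 g/mol.
n(O2) = 363.223 / 32.00 = 11.3507 mol.
Step 1 (O2:CO = 1:2): theoretical n(CO) = 22.7014 mol; at 93.34% yield, n(CO) = 21.1895 mol.
Step 2 (CO:Cu = 1:1): theoretical n(Cu) = 21.1895 mol, so theoretical mass = 21.1895 × 63.55 = 1346.59 g.
At 90.64% yield, actual mass of Cu = 1346.59 × 0.9064 = 1220.55 g.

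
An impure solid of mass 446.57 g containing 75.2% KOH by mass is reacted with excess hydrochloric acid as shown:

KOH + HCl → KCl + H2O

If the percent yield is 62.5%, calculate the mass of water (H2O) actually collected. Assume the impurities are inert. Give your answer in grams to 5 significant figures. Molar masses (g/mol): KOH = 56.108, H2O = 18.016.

Pure KOH available = 446.57 g × 0.752 = 335.821 g.
n(KOH) = 335.821 g / 56.108 g/mol = 5.98525 mol.
From the equation the KOH:H2O mole ratio is 1:1, so n(H2O) = 5.98525 × 1/1 = 5.98525 mol.
Mass of H2O = 5.98525 mol × 18.016 g/mol = 107.830 g.
Actual mass collected = 107.830 g × 0.625 = 67.3940 g.

67.394 g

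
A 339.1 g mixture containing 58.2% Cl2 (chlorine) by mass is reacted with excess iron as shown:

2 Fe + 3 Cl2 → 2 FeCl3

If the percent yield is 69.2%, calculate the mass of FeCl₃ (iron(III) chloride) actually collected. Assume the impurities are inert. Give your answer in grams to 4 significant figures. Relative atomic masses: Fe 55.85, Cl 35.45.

208.3 g

Pure Cl2 available = 339.1 g × 0.582 = 197.36 g.
M(Cl2) = 2(35.45) = 70.90 g/mol.
M(FeCl3) = 55.85 + 3(35.45) = 162.20 g/mol.
n(Cl2) = 197.36 g / 70.90 g/mol = 2.7836 mol.
From the equation the Cl2:FeCl3 mole ratio is 3:2, so n(FeCl3) = 2.7836 × 2/3 = 1.8557 mol.
Mass of FeCl3 = 1.8557 mol × 162.20 g/mol = 301.00 g.
Actual mass collected = 301.00 g × 0.692 = 208.29 g.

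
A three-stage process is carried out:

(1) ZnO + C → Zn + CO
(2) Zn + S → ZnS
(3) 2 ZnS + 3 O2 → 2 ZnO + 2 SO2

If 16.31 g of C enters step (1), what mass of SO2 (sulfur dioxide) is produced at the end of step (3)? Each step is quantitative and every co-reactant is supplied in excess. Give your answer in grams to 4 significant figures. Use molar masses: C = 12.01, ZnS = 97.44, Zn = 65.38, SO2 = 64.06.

87.00 g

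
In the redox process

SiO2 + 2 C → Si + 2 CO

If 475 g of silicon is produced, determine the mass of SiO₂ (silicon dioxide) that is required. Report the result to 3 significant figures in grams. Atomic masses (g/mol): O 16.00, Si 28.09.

M(Si) = 28.09 g/mol.
M(SiO2) = 28.09 + 2(16.00) = 60.09 g/mol.
n(Si) = 475.0 g / 28.09 g/mol = 16.91 mol.
From the equation the Si:SiO2 mole ratio is 1:1, so n(SiO2) = 16.91 × 1/1 = 16.91 mol.
Mass of SiO2 = 16.91 mol × 60.09 g/mol = 1016 g.

1020 g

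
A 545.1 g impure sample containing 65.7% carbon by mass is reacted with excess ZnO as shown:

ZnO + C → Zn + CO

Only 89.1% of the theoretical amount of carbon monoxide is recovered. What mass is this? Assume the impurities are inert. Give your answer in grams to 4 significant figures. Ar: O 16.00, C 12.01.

Pure C available = 545.1 g × 0.657 = 358.13 g.
M(C) = 12.01 g/mol.
M(CO) = 12.01 + 16.00 = 28.01 g/mol.
n(C) = 358.13 g / 12.01 g/mol = 29.819 mol.
From the equation the C:CO mole ratio is 1:1, so n(CO) = 29.819 × 1/1 = 29.819 mol.
Mass of CO = 29.819 mol × 28.01 g/mol = 835.24 g.
Actual mass collected = 835.24 g × 0.891 = 744.20 g.

744.2 g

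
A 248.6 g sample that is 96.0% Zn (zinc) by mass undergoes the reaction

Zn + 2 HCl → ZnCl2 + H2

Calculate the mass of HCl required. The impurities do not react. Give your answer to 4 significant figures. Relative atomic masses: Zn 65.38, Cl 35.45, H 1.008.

266.2 g

Mass of pure Zn = 248.6 g × 0.960 = 238.66 g.
M(Zn) = 65.38 g/mol.
M(HCl) = 1.008 + 35.45 = 36.458 g/mol.
n(Zn) = 238.66 g / 65.38 g/mol = 3.6503 mol.
From the equation the Zn:HCl mole ratio is 1:2, so n(HCl) = 3.6503 × 2/1 = 7.3006 mol.
Mass of HCl = 7.3006 mol × 36.458 g/mol = 266.16 g.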